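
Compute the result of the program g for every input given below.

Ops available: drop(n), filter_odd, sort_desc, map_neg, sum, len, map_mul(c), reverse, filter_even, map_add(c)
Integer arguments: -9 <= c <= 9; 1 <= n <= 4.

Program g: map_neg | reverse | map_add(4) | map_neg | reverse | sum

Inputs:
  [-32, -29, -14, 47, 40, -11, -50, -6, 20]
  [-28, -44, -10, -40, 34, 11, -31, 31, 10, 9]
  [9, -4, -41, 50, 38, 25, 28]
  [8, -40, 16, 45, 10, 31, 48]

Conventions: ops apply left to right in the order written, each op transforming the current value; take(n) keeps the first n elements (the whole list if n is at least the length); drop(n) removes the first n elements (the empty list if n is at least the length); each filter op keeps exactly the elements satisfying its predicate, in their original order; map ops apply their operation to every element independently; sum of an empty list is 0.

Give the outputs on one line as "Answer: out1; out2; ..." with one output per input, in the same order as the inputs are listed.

-71; -98; 77; 90

Execution, op by op:
  [-32, -29, -14, 47, 40, -11, -50, -6, 20] -> [32, 29, 14, -47, -40, 11, 50, 6, -20] -> [-20, 6, 50, 11, -40, -47, 14, 29, 32] -> [-16, 10, 54, 15, -36, -43, 18, 33, 36] -> [16, -10, -54, -15, 36, 43, -18, -33, -36] -> [-36, -33, -18, 43, 36, -15, -54, -10, 16] -> -71
  [-28, -44, -10, -40, 34, 11, -31, 31, 10, 9] -> [28, 44, 10, 40, -34, -11, 31, -31, -10, -9] -> [-9, -10, -31, 31, -11, -34, 40, 10, 44, 28] -> [-5, -6, -27, 35, -7, -30, 44, 14, 48, 32] -> [5, 6, 27, -35, 7, 30, -44, -14, -48, -32] -> [-32, -48, -14, -44, 30, 7, -35, 27, 6, 5] -> -98
  [9, -4, -41, 50, 38, 25, 28] -> [-9, 4, 41, -50, -38, -25, -28] -> [-28, -25, -38, -50, 41, 4, -9] -> [-24, -21, -34, -46, 45, 8, -5] -> [24, 21, 34, 46, -45, -8, 5] -> [5, -8, -45, 46, 34, 21, 24] -> 77
  [8, -40, 16, 45, 10, 31, 48] -> [-8, 40, -16, -45, -10, -31, -48] -> [-48, -31, -10, -45, -16, 40, -8] -> [-44, -27, -6, -41, -12, 44, -4] -> [44, 27, 6, 41, 12, -44, 4] -> [4, -44, 12, 41, 6, 27, 44] -> 90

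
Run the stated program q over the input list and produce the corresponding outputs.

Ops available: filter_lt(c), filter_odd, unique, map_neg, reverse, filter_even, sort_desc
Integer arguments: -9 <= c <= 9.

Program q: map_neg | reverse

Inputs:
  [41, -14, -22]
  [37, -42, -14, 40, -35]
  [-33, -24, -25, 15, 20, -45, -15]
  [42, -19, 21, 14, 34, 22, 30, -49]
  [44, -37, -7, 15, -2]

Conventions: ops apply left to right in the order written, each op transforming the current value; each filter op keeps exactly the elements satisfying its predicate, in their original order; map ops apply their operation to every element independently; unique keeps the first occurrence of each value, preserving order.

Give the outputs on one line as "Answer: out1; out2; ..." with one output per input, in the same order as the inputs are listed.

[22, 14, -41]; [35, -40, 14, 42, -37]; [15, 45, -20, -15, 25, 24, 33]; [49, -30, -22, -34, -14, -21, 19, -42]; [2, -15, 7, 37, -44]

Execution, op by op:
  [41, -14, -22] -> [-41, 14, 22] -> [22, 14, -41]
  [37, -42, -14, 40, -35] -> [-37, 42, 14, -40, 35] -> [35, -40, 14, 42, -37]
  [-33, -24, -25, 15, 20, -45, -15] -> [33, 24, 25, -15, -20, 45, 15] -> [15, 45, -20, -15, 25, 24, 33]
  [42, -19, 21, 14, 34, 22, 30, -49] -> [-42, 19, -21, -14, -34, -22, -30, 49] -> [49, -30, -22, -34, -14, -21, 19, -42]
  [44, -37, -7, 15, -2] -> [-44, 37, 7, -15, 2] -> [2, -15, 7, 37, -44]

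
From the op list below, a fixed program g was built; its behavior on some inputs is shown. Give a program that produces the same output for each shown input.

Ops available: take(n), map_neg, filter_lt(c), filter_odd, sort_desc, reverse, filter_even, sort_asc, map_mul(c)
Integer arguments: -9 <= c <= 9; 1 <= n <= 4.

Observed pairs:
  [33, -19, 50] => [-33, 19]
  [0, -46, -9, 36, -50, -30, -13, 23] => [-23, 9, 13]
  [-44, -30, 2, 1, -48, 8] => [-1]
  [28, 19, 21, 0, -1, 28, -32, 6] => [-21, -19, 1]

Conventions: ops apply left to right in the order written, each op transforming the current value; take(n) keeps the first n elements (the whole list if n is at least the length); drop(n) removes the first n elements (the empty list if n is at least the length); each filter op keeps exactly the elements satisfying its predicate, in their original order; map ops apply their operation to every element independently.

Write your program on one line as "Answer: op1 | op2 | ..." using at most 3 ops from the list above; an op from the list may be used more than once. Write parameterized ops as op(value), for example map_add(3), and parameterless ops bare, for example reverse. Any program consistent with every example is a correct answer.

filter_odd | map_neg | sort_asc

Check, running the answer program on each example:
  [33, -19, 50] -> [33, -19] -> [-33, 19] -> [-33, 19]
  [0, -46, -9, 36, -50, -30, -13, 23] -> [-9, -13, 23] -> [9, 13, -23] -> [-23, 9, 13]
  [-44, -30, 2, 1, -48, 8] -> [1] -> [-1] -> [-1]
  [28, 19, 21, 0, -1, 28, -32, 6] -> [19, 21, -1] -> [-19, -21, 1] -> [-21, -19, 1]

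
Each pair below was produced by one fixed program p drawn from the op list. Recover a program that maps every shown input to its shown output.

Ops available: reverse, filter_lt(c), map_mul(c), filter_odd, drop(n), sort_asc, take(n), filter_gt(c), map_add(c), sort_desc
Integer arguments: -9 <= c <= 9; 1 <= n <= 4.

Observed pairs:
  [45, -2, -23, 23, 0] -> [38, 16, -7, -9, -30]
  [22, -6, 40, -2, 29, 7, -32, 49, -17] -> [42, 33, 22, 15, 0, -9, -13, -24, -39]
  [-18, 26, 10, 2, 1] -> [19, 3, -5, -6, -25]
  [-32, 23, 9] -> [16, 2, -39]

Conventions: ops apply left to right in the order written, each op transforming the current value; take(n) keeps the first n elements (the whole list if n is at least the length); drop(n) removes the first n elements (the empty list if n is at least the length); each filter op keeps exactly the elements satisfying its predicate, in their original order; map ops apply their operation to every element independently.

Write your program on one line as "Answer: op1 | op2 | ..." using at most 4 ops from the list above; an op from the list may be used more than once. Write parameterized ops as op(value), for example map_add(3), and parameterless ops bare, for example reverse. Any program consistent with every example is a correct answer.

map_add(-7) | reverse | sort_asc | sort_desc

Check, running the answer program on each example:
  [45, -2, -23, 23, 0] -> [38, -9, -30, 16, -7] -> [-7, 16, -30, -9, 38] -> [-30, -9, -7, 16, 38] -> [38, 16, -7, -9, -30]
  [22, -6, 40, -2, 29, 7, -32, 49, -17] -> [15, -13, 33, -9, 22, 0, -39, 42, -24] -> [-24, 42, -39, 0, 22, -9, 33, -13, 15] -> [-39, -24, -13, -9, 0, 15, 22, 33, 42] -> [42, 33, 22, 15, 0, -9, -13, -24, -39]
  [-18, 26, 10, 2, 1] -> [-25, 19, 3, -5, -6] -> [-6, -5, 3, 19, -25] -> [-25, -6, -5, 3, 19] -> [19, 3, -5, -6, -25]
  [-32, 23, 9] -> [-39, 16, 2] -> [2, 16, -39] -> [-39, 2, 16] -> [16, 2, -39]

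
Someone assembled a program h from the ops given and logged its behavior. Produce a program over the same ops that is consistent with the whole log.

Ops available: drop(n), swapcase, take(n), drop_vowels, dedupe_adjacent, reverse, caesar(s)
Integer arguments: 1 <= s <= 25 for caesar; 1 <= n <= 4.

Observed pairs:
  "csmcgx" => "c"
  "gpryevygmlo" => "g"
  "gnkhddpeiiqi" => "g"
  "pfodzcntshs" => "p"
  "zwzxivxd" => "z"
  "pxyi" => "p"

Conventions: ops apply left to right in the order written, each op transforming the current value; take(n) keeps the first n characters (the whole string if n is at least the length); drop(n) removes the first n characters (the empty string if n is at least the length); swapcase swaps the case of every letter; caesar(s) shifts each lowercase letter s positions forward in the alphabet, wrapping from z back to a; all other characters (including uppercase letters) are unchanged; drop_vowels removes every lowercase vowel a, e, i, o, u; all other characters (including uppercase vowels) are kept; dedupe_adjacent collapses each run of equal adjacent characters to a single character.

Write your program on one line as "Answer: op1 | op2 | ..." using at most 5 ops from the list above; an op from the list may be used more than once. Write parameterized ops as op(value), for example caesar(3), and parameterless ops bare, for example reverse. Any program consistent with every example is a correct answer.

dedupe_adjacent | swapcase | take(1) | swapcase

Check, running the answer program on each example:
  "csmcgx" -> "csmcgx" -> "CSMCGX" -> "C" -> "c"
  "gpryevygmlo" -> "gpryevygmlo" -> "GPRYEVYGMLO" -> "G" -> "g"
  "gnkhddpeiiqi" -> "gnkhdpeiqi" -> "GNKHDPEIQI" -> "G" -> "g"
  "pfodzcntshs" -> "pfodzcntshs" -> "PFODZCNTSHS" -> "P" -> "p"
  "zwzxivxd" -> "zwzxivxd" -> "ZWZXIVXD" -> "Z" -> "z"
  "pxyi" -> "pxyi" -> "PXYI" -> "P" -> "p"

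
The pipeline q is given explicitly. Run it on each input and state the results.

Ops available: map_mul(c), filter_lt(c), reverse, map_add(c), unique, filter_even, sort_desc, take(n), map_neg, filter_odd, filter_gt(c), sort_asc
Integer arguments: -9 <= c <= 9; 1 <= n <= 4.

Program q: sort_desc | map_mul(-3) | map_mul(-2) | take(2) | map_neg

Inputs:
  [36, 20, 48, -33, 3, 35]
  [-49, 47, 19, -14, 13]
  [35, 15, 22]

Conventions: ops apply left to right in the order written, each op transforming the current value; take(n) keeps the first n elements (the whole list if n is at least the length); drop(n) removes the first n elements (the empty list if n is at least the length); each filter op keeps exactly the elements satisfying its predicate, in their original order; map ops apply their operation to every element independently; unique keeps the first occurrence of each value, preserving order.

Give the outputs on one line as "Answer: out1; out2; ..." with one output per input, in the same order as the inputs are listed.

[-288, -216]; [-282, -114]; [-210, -132]

Execution, op by op:
  [36, 20, 48, -33, 3, 35] -> [48, 36, 35, 20, 3, -33] -> [-144, -108, -105, -60, -9, 99] -> [288, 216, 210, 120, 18, -198] -> [288, 216] -> [-288, -216]
  [-49, 47, 19, -14, 13] -> [47, 19, 13, -14, -49] -> [-141, -57, -39, 42, 147] -> [282, 114, 78, -84, -294] -> [282, 114] -> [-282, -114]
  [35, 15, 22] -> [35, 22, 15] -> [-105, -66, -45] -> [210, 132, 90] -> [210, 132] -> [-210, -132]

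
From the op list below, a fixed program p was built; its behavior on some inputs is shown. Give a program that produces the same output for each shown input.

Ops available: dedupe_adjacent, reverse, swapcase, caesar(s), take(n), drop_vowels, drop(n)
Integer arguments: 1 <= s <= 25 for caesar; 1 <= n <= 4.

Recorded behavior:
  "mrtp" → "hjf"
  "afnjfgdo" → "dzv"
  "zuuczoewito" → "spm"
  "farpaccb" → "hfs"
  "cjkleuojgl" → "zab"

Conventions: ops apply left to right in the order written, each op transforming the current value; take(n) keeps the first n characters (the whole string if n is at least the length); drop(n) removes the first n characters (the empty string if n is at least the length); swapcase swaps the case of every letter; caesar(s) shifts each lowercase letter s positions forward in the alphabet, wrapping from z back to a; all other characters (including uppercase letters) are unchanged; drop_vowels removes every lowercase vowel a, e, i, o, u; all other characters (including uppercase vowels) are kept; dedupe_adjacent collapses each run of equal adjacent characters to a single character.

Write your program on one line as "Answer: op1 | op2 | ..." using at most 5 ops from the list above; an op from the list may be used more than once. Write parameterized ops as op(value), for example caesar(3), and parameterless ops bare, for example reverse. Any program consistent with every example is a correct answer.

drop_vowels | caesar(23) | caesar(19) | take(4) | drop(1)

Check, running the answer program on each example:
  "mrtp" -> "mrtp" -> "joqm" -> "chjf" -> "chjf" -> "hjf"
  "afnjfgdo" -> "fnjfgd" -> "ckgcda" -> "vdzvwt" -> "vdzv" -> "dzv"
  "zuuczoewito" -> "zczwt" -> "wzwtq" -> "pspmj" -> "pspm" -> "spm"
  "farpaccb" -> "frpccb" -> "comzzy" -> "vhfssr" -> "vhfs" -> "hfs"
  "cjkleuojgl" -> "cjkljgl" -> "zghigdi" -> "szabzwb" -> "szab" -> "zab"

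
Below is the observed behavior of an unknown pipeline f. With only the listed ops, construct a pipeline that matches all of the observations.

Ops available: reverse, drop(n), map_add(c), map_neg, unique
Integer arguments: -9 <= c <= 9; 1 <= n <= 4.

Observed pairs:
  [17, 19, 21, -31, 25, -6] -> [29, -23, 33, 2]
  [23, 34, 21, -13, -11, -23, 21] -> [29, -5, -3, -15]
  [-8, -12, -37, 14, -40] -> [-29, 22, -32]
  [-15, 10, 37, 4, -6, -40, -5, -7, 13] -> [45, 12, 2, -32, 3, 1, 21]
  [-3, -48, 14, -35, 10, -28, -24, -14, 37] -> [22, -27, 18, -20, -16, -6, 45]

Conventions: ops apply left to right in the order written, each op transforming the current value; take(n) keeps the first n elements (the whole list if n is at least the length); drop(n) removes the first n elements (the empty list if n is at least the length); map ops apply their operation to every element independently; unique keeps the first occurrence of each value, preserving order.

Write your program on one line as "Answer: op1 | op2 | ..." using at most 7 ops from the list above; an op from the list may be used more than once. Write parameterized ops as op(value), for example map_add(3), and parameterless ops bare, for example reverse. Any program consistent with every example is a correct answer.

drop(2) | map_neg | unique | map_neg | map_add(5) | map_add(3)

Check, running the answer program on each example:
  [17, 19, 21, -31, 25, -6] -> [21, -31, 25, -6] -> [-21, 31, -25, 6] -> [-21, 31, -25, 6] -> [21, -31, 25, -6] -> [26, -26, 30, -1] -> [29, -23, 33, 2]
  [23, 34, 21, -13, -11, -23, 21] -> [21, -13, -11, -23, 21] -> [-21, 13, 11, 23, -21] -> [-21, 13, 11, 23] -> [21, -13, -11, -23] -> [26, -8, -6, -18] -> [29, -5, -3, -15]
  [-8, -12, -37, 14, -40] -> [-37, 14, -40] -> [37, -14, 40] -> [37, -14, 40] -> [-37, 14, -40] -> [-32, 19, -35] -> [-29, 22, -32]
  [-15, 10, 37, 4, -6, -40, -5, -7, 13] -> [37, 4, -6, -40, -5, -7, 13] -> [-37, -4, 6, 40, 5, 7, -13] -> [-37, -4, 6, 40, 5, 7, -13] -> [37, 4, -6, -40, -5, -7, 13] -> [42, 9, -1, -35, 0, -2, 18] -> [45, 12, 2, -32, 3, 1, 21]
  [-3, -48, 14, -35, 10, -28, -24, -14, 37] -> [14, -35, 10, -28, -24, -14, 37] -> [-14, 35, -10, 28, 24, 14, -37] -> [-14, 35, -10, 28, 24, 14, -37] -> [14, -35, 10, -28, -24, -14, 37] -> [19, -30, 15, -23, -19, -9, 42] -> [22, -27, 18, -20, -16, -6, 45]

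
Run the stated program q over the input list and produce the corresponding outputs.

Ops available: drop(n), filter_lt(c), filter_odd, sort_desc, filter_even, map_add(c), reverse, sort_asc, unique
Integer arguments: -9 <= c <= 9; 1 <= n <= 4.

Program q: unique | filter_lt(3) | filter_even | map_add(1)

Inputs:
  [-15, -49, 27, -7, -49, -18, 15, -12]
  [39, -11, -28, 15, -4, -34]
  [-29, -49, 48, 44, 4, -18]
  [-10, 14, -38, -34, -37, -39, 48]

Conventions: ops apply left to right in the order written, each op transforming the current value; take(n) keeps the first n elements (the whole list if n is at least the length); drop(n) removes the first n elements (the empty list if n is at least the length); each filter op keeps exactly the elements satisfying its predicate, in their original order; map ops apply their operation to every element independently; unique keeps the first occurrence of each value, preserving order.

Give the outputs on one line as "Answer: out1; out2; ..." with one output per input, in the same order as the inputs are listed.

Execution, op by op:
  [-15, -49, 27, -7, -49, -18, 15, -12] -> [-15, -49, 27, -7, -18, 15, -12] -> [-15, -49, -7, -18, -12] -> [-18, -12] -> [-17, -11]
  [39, -11, -28, 15, -4, -34] -> [39, -11, -28, 15, -4, -34] -> [-11, -28, -4, -34] -> [-28, -4, -34] -> [-27, -3, -33]
  [-29, -49, 48, 44, 4, -18] -> [-29, -49, 48, 44, 4, -18] -> [-29, -49, -18] -> [-18] -> [-17]
  [-10, 14, -38, -34, -37, -39, 48] -> [-10, 14, -38, -34, -37, -39, 48] -> [-10, -38, -34, -37, -39] -> [-10, -38, -34] -> [-9, -37, -33]

[-17, -11]; [-27, -3, -33]; [-17]; [-9, -37, -33]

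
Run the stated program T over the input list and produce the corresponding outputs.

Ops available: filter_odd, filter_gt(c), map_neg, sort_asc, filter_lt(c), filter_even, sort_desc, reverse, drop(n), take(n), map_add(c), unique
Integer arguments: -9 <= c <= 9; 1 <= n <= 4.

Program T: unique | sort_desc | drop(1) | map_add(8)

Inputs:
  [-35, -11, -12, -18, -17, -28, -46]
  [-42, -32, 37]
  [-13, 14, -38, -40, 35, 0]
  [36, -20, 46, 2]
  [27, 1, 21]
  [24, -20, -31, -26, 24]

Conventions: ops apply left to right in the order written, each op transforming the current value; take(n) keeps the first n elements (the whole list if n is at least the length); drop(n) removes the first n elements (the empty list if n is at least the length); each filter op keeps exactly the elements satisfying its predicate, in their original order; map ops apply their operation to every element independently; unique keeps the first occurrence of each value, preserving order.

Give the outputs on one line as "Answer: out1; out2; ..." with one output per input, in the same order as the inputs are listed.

[-4, -9, -10, -20, -27, -38]; [-24, -34]; [22, 8, -5, -30, -32]; [44, 10, -12]; [29, 9]; [-12, -18, -23]

Execution, op by op:
  [-35, -11, -12, -18, -17, -28, -46] -> [-35, -11, -12, -18, -17, -28, -46] -> [-11, -12, -17, -18, -28, -35, -46] -> [-12, -17, -18, -28, -35, -46] -> [-4, -9, -10, -20, -27, -38]
  [-42, -32, 37] -> [-42, -32, 37] -> [37, -32, -42] -> [-32, -42] -> [-24, -34]
  [-13, 14, -38, -40, 35, 0] -> [-13, 14, -38, -40, 35, 0] -> [35, 14, 0, -13, -38, -40] -> [14, 0, -13, -38, -40] -> [22, 8, -5, -30, -32]
  [36, -20, 46, 2] -> [36, -20, 46, 2] -> [46, 36, 2, -20] -> [36, 2, -20] -> [44, 10, -12]
  [27, 1, 21] -> [27, 1, 21] -> [27, 21, 1] -> [21, 1] -> [29, 9]
  [24, -20, -31, -26, 24] -> [24, -20, -31, -26] -> [24, -20, -26, -31] -> [-20, -26, -31] -> [-12, -18, -23]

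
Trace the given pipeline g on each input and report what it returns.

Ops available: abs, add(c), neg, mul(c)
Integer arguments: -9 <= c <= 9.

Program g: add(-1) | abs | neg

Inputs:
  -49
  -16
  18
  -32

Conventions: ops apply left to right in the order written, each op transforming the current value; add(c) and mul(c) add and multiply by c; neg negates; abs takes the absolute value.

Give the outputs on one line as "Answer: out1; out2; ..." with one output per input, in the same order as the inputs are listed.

-50; -17; -17; -33

Execution, op by op:
  -49 -> -50 -> 50 -> -50
  -16 -> -17 -> 17 -> -17
  18 -> 17 -> 17 -> -17
  -32 -> -33 -> 33 -> -33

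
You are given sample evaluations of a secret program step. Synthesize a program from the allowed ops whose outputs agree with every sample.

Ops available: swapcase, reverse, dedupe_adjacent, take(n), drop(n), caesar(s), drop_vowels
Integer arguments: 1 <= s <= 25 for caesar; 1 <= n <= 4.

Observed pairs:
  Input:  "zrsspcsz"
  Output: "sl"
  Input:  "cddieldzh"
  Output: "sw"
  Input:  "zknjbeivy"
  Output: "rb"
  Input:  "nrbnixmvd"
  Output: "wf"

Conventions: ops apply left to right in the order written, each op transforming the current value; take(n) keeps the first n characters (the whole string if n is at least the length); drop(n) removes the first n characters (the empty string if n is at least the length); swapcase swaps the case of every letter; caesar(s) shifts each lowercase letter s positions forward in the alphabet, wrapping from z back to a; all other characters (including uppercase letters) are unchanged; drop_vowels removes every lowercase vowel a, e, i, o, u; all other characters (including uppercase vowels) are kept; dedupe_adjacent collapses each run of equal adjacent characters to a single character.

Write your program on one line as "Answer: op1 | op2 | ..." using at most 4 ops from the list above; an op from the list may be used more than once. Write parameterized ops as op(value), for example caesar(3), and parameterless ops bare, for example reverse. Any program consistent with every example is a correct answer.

caesar(19) | drop_vowels | reverse | take(2)

Check, running the answer program on each example:
  "zrsspcsz" -> "skllivls" -> "skllvls" -> "slvllks" -> "sl"
  "cddieldzh" -> "vwwbxewsa" -> "vwwbxws" -> "swxbwwv" -> "sw"
  "zknjbeivy" -> "sdgcuxbor" -> "sdgcxbr" -> "rbxcgds" -> "rb"
  "nrbnixmvd" -> "gkugbqfow" -> "gkgbqfw" -> "wfqbgkg" -> "wf"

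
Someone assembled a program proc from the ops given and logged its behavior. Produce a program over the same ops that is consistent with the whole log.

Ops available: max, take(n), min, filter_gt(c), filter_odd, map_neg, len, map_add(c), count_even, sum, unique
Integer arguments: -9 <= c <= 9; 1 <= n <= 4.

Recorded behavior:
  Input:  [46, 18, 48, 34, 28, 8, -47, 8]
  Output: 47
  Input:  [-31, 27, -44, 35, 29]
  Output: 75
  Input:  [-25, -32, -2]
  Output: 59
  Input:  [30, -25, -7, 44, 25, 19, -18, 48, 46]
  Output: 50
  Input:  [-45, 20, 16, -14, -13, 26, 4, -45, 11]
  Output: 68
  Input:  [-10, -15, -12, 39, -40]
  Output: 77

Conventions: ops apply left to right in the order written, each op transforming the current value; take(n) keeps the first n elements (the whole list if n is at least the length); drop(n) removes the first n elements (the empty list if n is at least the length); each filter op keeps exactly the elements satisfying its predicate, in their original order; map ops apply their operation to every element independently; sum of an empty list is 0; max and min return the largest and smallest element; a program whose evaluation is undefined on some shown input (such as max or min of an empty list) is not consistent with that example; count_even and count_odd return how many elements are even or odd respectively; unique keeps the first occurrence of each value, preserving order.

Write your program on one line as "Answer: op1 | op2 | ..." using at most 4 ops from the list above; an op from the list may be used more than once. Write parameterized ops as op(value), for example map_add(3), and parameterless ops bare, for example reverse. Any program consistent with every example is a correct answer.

map_neg | unique | filter_gt(-6) | sum

Check, running the answer program on each example:
  [46, 18, 48, 34, 28, 8, -47, 8] -> [-46, -18, -48, -34, -28, -8, 47, -8] -> [-46, -18, -48, -34, -28, -8, 47] -> [47] -> 47
  [-31, 27, -44, 35, 29] -> [31, -27, 44, -35, -29] -> [31, -27, 44, -35, -29] -> [31, 44] -> 75
  [-25, -32, -2] -> [25, 32, 2] -> [25, 32, 2] -> [25, 32, 2] -> 59
  [30, -25, -7, 44, 25, 19, -18, 48, 46] -> [-30, 25, 7, -44, -25, -19, 18, -48, -46] -> [-30, 25, 7, -44, -25, -19, 18, -48, -46] -> [25, 7, 18] -> 50
  [-45, 20, 16, -14, -13, 26, 4, -45, 11] -> [45, -20, -16, 14, 13, -26, -4, 45, -11] -> [45, -20, -16, 14, 13, -26, -4, -11] -> [45, 14, 13, -4] -> 68
  [-10, -15, -12, 39, -40] -> [10, 15, 12, -39, 40] -> [10, 15, 12, -39, 40] -> [10, 15, 12, 40] -> 77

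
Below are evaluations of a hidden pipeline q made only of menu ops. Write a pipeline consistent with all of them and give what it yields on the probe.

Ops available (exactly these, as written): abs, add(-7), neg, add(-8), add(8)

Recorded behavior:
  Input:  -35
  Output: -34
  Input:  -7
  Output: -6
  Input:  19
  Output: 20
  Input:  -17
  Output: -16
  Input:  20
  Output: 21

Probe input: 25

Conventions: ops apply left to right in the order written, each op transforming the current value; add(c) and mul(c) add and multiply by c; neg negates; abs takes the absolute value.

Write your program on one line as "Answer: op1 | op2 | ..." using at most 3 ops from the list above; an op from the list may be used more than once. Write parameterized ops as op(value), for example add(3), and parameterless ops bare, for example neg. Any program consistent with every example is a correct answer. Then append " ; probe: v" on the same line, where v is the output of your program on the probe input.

add(8) | add(-7) ; probe: 26

Check, running the answer program on each example:
  -35 -> -27 -> -34
  -7 -> 1 -> -6
  19 -> 27 -> 20
  -17 -> -9 -> -16
  20 -> 28 -> 21
  probe: 25 -> 33 -> 26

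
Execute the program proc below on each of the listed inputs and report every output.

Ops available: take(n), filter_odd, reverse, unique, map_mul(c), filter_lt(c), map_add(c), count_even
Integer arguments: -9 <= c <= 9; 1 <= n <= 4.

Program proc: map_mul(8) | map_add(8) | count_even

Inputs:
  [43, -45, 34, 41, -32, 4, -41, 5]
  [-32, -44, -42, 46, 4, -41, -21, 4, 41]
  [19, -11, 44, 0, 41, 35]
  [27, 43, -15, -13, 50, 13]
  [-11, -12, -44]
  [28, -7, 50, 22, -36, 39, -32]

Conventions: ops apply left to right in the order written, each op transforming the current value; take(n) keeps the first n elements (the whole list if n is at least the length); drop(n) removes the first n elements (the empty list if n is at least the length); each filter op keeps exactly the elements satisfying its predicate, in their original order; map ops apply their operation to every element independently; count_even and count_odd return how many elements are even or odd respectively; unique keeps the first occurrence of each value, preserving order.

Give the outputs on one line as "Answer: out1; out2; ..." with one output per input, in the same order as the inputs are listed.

Execution, op by op:
  [43, -45, 34, 41, -32, 4, -41, 5] -> [344, -360, 272, 328, -256, 32, -328, 40] -> [352, -352, 280, 336, -248, 40, -320, 48] -> 8
  [-32, -44, -42, 46, 4, -41, -21, 4, 41] -> [-256, -352, -336, 368, 32, -328, -168, 32, 328] -> [-248, -344, -328, 376, 40, -320, -160, 40, 336] -> 9
  [19, -11, 44, 0, 41, 35] -> [152, -88, 352, 0, 328, 280] -> [160, -80, 360, 8, 336, 288] -> 6
  [27, 43, -15, -13, 50, 13] -> [216, 344, -120, -104, 400, 104] -> [224, 352, -112, -96, 408, 112] -> 6
  [-11, -12, -44] -> [-88, -96, -352] -> [-80, -88, -344] -> 3
  [28, -7, 50, 22, -36, 39, -32] -> [224, -56, 400, 176, -288, 312, -256] -> [232, -48, 408, 184, -280, 320, -248] -> 7

8; 9; 6; 6; 3; 7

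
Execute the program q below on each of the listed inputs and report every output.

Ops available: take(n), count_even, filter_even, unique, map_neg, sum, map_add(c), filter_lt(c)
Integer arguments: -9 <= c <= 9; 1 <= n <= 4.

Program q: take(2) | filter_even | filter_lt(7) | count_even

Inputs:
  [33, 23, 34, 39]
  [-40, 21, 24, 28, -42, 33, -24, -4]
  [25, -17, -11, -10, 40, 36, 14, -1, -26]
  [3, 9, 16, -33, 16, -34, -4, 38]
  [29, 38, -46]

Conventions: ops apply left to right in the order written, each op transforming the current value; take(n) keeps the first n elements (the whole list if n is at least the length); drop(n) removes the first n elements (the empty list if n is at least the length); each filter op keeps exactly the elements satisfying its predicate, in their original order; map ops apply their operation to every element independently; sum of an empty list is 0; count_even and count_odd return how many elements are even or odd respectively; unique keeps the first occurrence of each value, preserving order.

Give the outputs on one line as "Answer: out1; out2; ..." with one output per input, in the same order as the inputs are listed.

0; 1; 0; 0; 0

Execution, op by op:
  [33, 23, 34, 39] -> [33, 23] -> [] -> [] -> 0
  [-40, 21, 24, 28, -42, 33, -24, -4] -> [-40, 21] -> [-40] -> [-40] -> 1
  [25, -17, -11, -10, 40, 36, 14, -1, -26] -> [25, -17] -> [] -> [] -> 0
  [3, 9, 16, -33, 16, -34, -4, 38] -> [3, 9] -> [] -> [] -> 0
  [29, 38, -46] -> [29, 38] -> [38] -> [] -> 0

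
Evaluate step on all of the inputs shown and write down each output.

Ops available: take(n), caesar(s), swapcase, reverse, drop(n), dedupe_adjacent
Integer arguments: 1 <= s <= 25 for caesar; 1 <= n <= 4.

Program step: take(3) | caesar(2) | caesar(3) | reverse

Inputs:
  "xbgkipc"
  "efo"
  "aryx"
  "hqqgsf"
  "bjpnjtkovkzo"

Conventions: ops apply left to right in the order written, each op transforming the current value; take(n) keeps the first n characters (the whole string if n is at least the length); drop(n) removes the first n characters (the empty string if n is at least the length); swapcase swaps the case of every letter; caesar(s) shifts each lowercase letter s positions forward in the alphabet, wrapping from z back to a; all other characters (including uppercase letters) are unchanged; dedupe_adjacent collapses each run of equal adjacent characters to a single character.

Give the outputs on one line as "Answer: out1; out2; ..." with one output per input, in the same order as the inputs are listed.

Execution, op by op:
  "xbgkipc" -> "xbg" -> "zdi" -> "cgl" -> "lgc"
  "efo" -> "efo" -> "ghq" -> "jkt" -> "tkj"
  "aryx" -> "ary" -> "cta" -> "fwd" -> "dwf"
  "hqqgsf" -> "hqq" -> "jss" -> "mvv" -> "vvm"
  "bjpnjtkovkzo" -> "bjp" -> "dlr" -> "gou" -> "uog"

"lgc"; "tkj"; "dwf"; "vvm"; "uog"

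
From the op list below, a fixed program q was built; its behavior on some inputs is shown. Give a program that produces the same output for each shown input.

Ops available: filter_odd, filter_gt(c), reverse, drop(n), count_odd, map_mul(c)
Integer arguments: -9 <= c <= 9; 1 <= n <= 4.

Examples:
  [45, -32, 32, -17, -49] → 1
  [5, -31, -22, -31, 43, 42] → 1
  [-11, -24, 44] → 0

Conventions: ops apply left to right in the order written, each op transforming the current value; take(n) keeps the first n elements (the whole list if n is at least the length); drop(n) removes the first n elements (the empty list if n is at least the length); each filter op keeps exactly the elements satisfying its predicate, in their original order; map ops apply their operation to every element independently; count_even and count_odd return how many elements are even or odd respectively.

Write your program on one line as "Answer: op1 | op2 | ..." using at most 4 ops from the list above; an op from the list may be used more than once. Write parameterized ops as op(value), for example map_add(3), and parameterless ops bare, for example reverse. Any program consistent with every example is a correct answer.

drop(4) | reverse | count_odd

Check, running the answer program on each example:
  [45, -32, 32, -17, -49] -> [-49] -> [-49] -> 1
  [5, -31, -22, -31, 43, 42] -> [43, 42] -> [42, 43] -> 1
  [-11, -24, 44] -> [] -> [] -> 0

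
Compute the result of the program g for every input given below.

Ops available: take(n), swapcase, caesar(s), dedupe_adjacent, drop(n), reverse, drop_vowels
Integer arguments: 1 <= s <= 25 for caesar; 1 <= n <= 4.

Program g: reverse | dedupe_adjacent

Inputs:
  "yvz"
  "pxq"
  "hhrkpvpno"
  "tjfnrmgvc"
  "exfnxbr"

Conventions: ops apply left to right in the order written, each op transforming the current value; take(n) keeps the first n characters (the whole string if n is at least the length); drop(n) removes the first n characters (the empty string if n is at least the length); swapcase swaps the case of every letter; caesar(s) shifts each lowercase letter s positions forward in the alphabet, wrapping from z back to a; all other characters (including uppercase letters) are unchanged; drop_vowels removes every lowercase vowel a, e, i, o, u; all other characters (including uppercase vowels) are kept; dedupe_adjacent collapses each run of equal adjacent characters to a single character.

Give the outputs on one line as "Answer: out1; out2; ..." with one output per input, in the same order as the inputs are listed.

Execution, op by op:
  "yvz" -> "zvy" -> "zvy"
  "pxq" -> "qxp" -> "qxp"
  "hhrkpvpno" -> "onpvpkrhh" -> "onpvpkrh"
  "tjfnrmgvc" -> "cvgmrnfjt" -> "cvgmrnfjt"
  "exfnxbr" -> "rbxnfxe" -> "rbxnfxe"

"zvy"; "qxp"; "onpvpkrh"; "cvgmrnfjt"; "rbxnfxe"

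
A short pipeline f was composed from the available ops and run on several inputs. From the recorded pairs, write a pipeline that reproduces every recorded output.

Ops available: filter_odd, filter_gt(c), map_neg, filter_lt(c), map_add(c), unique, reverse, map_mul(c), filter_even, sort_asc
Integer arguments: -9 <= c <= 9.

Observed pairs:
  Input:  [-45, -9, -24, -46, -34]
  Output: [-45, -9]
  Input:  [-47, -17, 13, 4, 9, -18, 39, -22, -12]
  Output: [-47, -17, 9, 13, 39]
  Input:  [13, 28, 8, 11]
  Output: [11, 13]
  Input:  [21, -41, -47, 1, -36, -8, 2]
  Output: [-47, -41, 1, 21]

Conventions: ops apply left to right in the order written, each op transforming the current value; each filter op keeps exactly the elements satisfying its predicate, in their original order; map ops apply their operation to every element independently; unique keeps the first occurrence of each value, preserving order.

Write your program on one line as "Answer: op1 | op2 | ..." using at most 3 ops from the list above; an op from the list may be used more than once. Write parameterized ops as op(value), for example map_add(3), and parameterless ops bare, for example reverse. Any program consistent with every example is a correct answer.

reverse | filter_odd | sort_asc

Check, running the answer program on each example:
  [-45, -9, -24, -46, -34] -> [-34, -46, -24, -9, -45] -> [-9, -45] -> [-45, -9]
  [-47, -17, 13, 4, 9, -18, 39, -22, -12] -> [-12, -22, 39, -18, 9, 4, 13, -17, -47] -> [39, 9, 13, -17, -47] -> [-47, -17, 9, 13, 39]
  [13, 28, 8, 11] -> [11, 8, 28, 13] -> [11, 13] -> [11, 13]
  [21, -41, -47, 1, -36, -8, 2] -> [2, -8, -36, 1, -47, -41, 21] -> [1, -47, -41, 21] -> [-47, -41, 1, 21]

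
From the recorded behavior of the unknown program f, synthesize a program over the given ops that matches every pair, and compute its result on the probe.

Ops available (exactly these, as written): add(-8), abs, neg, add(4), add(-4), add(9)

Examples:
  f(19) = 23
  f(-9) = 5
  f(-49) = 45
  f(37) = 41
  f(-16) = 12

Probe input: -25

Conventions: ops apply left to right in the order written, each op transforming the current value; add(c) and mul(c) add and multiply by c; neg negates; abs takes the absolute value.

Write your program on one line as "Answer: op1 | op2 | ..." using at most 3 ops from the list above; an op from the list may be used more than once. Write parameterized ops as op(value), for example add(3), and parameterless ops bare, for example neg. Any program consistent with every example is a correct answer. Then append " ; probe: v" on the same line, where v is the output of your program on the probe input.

neg | add(-4) | abs ; probe: 21

Check, running the answer program on each example:
  19 -> -19 -> -23 -> 23
  -9 -> 9 -> 5 -> 5
  -49 -> 49 -> 45 -> 45
  37 -> -37 -> -41 -> 41
  -16 -> 16 -> 12 -> 12
  probe: -25 -> 25 -> 21 -> 21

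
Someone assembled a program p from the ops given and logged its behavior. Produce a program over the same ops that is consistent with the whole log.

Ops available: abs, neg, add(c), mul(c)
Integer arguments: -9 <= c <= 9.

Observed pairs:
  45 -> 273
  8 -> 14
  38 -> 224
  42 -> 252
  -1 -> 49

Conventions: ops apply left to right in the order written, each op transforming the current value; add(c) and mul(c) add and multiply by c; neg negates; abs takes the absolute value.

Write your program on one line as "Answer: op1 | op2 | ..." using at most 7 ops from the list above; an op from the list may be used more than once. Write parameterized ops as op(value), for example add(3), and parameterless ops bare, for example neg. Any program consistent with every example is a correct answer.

add(-2) | neg | add(4) | abs | neg | mul(-7)

Check, running the answer program on each example:
  45 -> 43 -> -43 -> -39 -> 39 -> -39 -> 273
  8 -> 6 -> -6 -> -2 -> 2 -> -2 -> 14
  38 -> 36 -> -36 -> -32 -> 32 -> -32 -> 224
  42 -> 40 -> -40 -> -36 -> 36 -> -36 -> 252
  -1 -> -3 -> 3 -> 7 -> 7 -> -7 -> 49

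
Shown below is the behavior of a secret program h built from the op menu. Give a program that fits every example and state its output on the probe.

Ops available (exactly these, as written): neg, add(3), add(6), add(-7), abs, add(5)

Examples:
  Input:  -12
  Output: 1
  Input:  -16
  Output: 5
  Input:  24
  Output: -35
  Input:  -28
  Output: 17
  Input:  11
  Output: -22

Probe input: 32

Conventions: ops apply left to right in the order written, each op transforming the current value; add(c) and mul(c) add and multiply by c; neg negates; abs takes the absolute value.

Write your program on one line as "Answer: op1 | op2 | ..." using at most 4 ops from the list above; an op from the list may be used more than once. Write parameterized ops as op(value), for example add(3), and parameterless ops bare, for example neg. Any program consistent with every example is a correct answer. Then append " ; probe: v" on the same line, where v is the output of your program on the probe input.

add(6) | add(5) | neg ; probe: -43

Check, running the answer program on each example:
  -12 -> -6 -> -1 -> 1
  -16 -> -10 -> -5 -> 5
  24 -> 30 -> 35 -> -35
  -28 -> -22 -> -17 -> 17
  11 -> 17 -> 22 -> -22
  probe: 32 -> 38 -> 43 -> -43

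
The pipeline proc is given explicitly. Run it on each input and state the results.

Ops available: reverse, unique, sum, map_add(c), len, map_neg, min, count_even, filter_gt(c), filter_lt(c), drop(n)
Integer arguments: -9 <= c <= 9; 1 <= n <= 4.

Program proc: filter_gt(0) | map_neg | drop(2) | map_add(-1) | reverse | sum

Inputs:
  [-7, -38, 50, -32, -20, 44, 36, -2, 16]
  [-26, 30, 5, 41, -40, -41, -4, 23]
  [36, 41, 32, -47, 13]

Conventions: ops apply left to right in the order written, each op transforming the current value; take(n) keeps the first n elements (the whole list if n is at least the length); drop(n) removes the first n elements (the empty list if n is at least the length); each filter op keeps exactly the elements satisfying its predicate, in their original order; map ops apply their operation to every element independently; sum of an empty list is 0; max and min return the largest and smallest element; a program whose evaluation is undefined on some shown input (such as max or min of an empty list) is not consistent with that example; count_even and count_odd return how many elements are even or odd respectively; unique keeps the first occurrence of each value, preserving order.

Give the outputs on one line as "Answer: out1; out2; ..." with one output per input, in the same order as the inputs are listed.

Execution, op by op:
  [-7, -38, 50, -32, -20, 44, 36, -2, 16] -> [50, 44, 36, 16] -> [-50, -44, -36, -16] -> [-36, -16] -> [-37, -17] -> [-17, -37] -> -54
  [-26, 30, 5, 41, -40, -41, -4, 23] -> [30, 5, 41, 23] -> [-30, -5, -41, -23] -> [-41, -23] -> [-42, -24] -> [-24, -42] -> -66
  [36, 41, 32, -47, 13] -> [36, 41, 32, 13] -> [-36, -41, -32, -13] -> [-32, -13] -> [-33, -14] -> [-14, -33] -> -47

-54; -66; -47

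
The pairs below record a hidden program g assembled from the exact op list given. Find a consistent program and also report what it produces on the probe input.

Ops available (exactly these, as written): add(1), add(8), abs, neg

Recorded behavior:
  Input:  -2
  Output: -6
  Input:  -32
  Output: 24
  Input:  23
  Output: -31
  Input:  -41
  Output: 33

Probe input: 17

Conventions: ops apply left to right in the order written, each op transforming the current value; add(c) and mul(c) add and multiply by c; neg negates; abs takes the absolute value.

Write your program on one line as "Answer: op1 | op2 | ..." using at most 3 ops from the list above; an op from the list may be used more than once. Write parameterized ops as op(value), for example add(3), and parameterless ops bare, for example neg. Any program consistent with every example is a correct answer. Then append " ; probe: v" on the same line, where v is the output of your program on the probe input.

add(8) | neg ; probe: -25

Check, running the answer program on each example:
  -2 -> 6 -> -6
  -32 -> -24 -> 24
  23 -> 31 -> -31
  -41 -> -33 -> 33
  probe: 17 -> 25 -> -25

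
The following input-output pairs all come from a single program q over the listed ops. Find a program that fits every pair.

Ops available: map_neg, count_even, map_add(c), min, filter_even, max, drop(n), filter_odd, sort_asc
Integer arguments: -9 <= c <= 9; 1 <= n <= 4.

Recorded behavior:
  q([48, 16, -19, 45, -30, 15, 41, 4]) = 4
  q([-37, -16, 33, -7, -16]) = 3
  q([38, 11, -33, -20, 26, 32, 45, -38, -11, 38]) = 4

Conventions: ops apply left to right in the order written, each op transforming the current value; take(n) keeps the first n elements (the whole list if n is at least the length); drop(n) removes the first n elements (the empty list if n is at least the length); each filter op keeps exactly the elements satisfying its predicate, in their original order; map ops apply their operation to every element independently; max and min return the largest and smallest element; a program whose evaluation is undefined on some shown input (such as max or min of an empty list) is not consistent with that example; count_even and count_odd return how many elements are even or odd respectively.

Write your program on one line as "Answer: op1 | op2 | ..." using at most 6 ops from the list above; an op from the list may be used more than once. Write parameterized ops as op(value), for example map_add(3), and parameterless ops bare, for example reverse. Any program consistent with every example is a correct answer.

filter_odd | map_add(6) | sort_asc | map_add(3) | count_even

Check, running the answer program on each example:
  [48, 16, -19, 45, -30, 15, 41, 4] -> [-19, 45, 15, 41] -> [-13, 51, 21, 47] -> [-13, 21, 47, 51] -> [-10, 24, 50, 54] -> 4
  [-37, -16, 33, -7, -16] -> [-37, 33, -7] -> [-31, 39, -1] -> [-31, -1, 39] -> [-28, 2, 42] -> 3
  [38, 11, -33, -20, 26, 32, 45, -38, -11, 38] -> [11, -33, 45, -11] -> [17, -27, 51, -5] -> [-27, -5, 17, 51] -> [-24, -2, 20, 54] -> 4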